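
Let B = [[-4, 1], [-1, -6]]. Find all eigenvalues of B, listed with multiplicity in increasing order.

Characteristic polynomial: p(t) = t^2 + 10t + 25 = (t + 5)^2.
Roots (with multiplicity): -5, -5.

-5, -5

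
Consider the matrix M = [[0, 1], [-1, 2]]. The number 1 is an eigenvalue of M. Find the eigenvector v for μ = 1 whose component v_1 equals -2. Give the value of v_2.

M − 1I = [[-1, 1], [-1, 1]].
Solving (M − 1I)v = 0 gives the eigenspace spanned by (-2, -2).
With v_1 = -2, v = (-2, -2), so v_2 = -2.

-2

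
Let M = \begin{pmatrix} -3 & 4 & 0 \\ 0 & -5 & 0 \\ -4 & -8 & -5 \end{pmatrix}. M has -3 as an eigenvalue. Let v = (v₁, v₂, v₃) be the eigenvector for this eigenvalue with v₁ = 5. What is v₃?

M + 3I = [[0, 4, 0], [0, -2, 0], [-4, -8, -2]].
Solving (M + 3I)v = 0 gives the eigenspace spanned by (5, 0, -10).
With v₁ = 5, v = (5, 0, -10), so v₃ = -10.

-10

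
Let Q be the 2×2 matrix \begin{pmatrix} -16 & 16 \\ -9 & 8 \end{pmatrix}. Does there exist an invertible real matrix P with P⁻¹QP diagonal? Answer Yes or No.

Characteristic polynomial: p(t) = t^2 + 8t + 16 = (t + 4)^2.
t = -4 has algebraic multiplicity 2; rank(Q + 4I) = 1, so geometric multiplicity = 1.
Geometric multiplicity < algebraic multiplicity, so Q is not diagonalizable.

No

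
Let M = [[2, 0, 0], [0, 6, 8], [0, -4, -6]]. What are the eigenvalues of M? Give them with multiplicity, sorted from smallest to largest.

Characteristic polynomial: p(t) = t^3 - 2t^2 - 4t + 8 = (t - 2)^2(t + 2).
Roots (with multiplicity): -2, 2, 2.

-2, 2, 2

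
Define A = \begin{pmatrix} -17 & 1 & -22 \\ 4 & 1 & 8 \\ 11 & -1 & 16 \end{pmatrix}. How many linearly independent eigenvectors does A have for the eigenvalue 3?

1

A − 3I = [[-20, 1, -22], [4, -2, 8], [11, -1, 13]].
This matrix has rank 2, so its null space has dimension 3 − 2 = 1.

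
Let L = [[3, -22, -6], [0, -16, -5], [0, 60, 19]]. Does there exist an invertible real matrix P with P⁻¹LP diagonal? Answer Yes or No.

Yes

Characteristic polynomial: p(r) = r^3 - 6r^2 + 5r + 12 = (r - 4)(r - 3)(r + 1).
All 3 eigenvalues are distinct, so L is diagonalizable.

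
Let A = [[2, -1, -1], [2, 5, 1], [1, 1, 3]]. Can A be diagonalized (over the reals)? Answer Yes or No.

Characteristic polynomial: p(s) = s^3 - 10s^2 + 33s - 36 = (s - 4)(s - 3)^2.
s = 3 has algebraic multiplicity 2; rank(A − 3I) = 2, so geometric multiplicity = 1.
Geometric multiplicity < algebraic multiplicity, so A is not diagonalizable.

No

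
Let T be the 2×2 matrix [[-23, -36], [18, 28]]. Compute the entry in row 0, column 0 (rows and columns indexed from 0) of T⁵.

-8183

Characteristic polynomial: λ^2 - 5λ + 4 = (λ - 4)(λ - 1), so the eigenvalues are 1, 4.
λ=1: eigenvector (3, -2).
λ=4: eigenvector (4, -3).
P = [[3, 4], [-2, -3]], D = diag(1, 4), P⁻¹ = [[3, 4], [-2, -3]].
T⁵ = P·diag(1, 1024)·P⁻¹ = [[-8183, -12276], [6138, 9208]].
The requested entry is -8183.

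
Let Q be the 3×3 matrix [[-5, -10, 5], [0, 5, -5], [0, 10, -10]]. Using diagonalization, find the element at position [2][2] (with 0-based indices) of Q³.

-250

Characteristic polynomial: s^3 + 10s^2 + 25s = s(s + 5)^2, so the eigenvalues are -5, -5, 0.
s=-5: eigenvector (1, 0, 0).
s=0: eigenvector (-1, 1, 1).
s=-5: eigenvector (-3, 1, 2).
P = [[1, -1, -3], [0, 1, 1], [0, 1, 2]], D = diag(-5, 0, -5), P⁻¹ = [[1, -1, 2], [0, 2, -1], [0, -1, 1]].
Q³ = P·diag(-125, 0, -125)·P⁻¹ = [[-125, -250, 125], [0, 125, -125], [0, 250, -250]].
The requested entry is -250.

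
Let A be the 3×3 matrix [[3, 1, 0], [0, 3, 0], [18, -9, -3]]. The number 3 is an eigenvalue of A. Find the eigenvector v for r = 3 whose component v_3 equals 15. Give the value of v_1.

5

A − 3I = [[0, 1, 0], [0, 0, 0], [18, -9, -6]].
Solving (A − 3I)v = 0 gives the eigenspace spanned by (5, 0, 15).
With v_3 = 15, v = (5, 0, 15), so v_1 = 5.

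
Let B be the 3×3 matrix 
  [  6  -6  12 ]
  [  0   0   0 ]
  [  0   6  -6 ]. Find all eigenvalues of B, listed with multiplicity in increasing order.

Characteristic polynomial: p(s) = s^3 - 36s = s(s - 6)(s + 6).
Roots (with multiplicity): -6, 0, 6.

-6, 0, 6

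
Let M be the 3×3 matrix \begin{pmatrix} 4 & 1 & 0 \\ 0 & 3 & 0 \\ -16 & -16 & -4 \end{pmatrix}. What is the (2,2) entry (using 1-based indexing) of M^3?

Characteristic polynomial: t^3 - 3t^2 - 16t + 48 = (t - 4)(t - 3)(t + 4), so the eigenvalues are -4, 3, 4.
t=-4: eigenvector (0, 0, 1).
t=3: eigenvector (-1, 1, 0).
t=4: eigenvector (1, 0, -2).
P = [[0, -1, 1], [0, 1, 0], [1, 0, -2]], D = diag(-4, 3, 4), P⁻¹ = [[2, 2, 1], [0, 1, 0], [1, 1, 0]].
M³ = P·diag(-64, 27, 64)·P⁻¹ = [[64, 37, 0], [0, 27, 0], [-256, -256, -64]].
The requested entry is 27.

27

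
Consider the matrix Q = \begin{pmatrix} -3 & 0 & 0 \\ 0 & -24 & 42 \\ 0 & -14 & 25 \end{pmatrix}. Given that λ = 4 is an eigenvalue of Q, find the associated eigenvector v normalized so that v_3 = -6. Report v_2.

Q − 4I = [[-7, 0, 0], [0, -28, 42], [0, -14, 21]].
Solving (Q − 4I)v = 0 gives the eigenspace spanned by (0, -9, -6).
With v_3 = -6, v = (0, -9, -6), so v_2 = -9.

-9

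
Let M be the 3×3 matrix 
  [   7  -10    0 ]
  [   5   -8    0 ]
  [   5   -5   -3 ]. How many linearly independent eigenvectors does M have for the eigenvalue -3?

M + 3I = [[10, -10, 0], [5, -5, 0], [5, -5, 0]].
This matrix has rank 1, so its null space has dimension 3 − 1 = 2.

2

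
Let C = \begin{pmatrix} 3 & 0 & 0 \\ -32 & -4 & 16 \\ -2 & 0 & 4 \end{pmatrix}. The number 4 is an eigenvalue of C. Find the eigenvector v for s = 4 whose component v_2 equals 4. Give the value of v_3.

C − 4I = [[-1, 0, 0], [-32, -8, 16], [-2, 0, 0]].
Solving (C − 4I)v = 0 gives the eigenspace spanned by (0, 4, 2).
With v_2 = 4, v = (0, 4, 2), so v_3 = 2.

2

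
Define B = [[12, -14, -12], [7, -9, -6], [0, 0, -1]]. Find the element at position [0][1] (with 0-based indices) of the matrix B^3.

Characteristic polynomial: s^3 - 2s^2 - 13s - 10 = (s - 5)(s + 1)(s + 2), so the eigenvalues are -2, -1, 5.
s=5: eigenvector (2, 1, 0).
s=-2: eigenvector (1, 1, 0).
s=-1: eigenvector (2, 1, 1).
P = [[2, 1, 2], [1, 1, 1], [0, 0, 1]], D = diag(5, -2, -1), P⁻¹ = [[1, -1, -1], [-1, 2, 0], [0, 0, 1]].
B³ = P·diag(125, -8, -1)·P⁻¹ = [[258, -266, -252], [133, -141, -126], [0, 0, -1]].
The requested entry is -266.

-266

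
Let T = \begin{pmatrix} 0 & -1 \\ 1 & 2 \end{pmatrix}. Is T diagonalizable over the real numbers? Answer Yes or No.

Characteristic polynomial: p(λ) = λ^2 - 2λ + 1 = (λ - 1)^2.
λ = 1 has algebraic multiplicity 2; rank(T − 1I) = 1, so geometric multiplicity = 1.
Geometric multiplicity < algebraic multiplicity, so T is not diagonalizable.

No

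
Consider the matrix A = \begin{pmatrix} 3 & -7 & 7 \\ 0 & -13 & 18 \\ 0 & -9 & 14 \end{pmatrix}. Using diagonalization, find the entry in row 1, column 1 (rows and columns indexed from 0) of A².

Characteristic polynomial: t^3 - 4t^2 - 17t + 60 = (t - 5)(t - 3)(t + 4), so the eigenvalues are -4, 3, 5.
t=3: eigenvector (1, 0, 0).
t=5: eigenvector (0, 1, 1).
t=-4: eigenvector (1, 2, 1).
P = [[1, 0, 1], [0, 1, 2], [0, 1, 1]], D = diag(3, 5, -4), P⁻¹ = [[1, -1, 1], [0, -1, 2], [0, 1, -1]].
A² = P·diag(9, 25, 16)·P⁻¹ = [[9, 7, -7], [0, 7, 18], [0, -9, 34]].
The requested entry is 7.

7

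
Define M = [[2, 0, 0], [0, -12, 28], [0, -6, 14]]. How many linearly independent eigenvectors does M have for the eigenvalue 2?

M − 2I = [[0, 0, 0], [0, -14, 28], [0, -6, 12]].
This matrix has rank 1, so its null space has dimension 3 − 1 = 2.

2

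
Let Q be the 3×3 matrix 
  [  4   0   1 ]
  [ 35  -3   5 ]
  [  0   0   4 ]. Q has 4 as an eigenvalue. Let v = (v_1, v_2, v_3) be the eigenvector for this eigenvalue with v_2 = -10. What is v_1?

Q − 4I = [[0, 0, 1], [35, -7, 5], [0, 0, 0]].
Solving (Q − 4I)v = 0 gives the eigenspace spanned by (-2, -10, 0).
With v_2 = -10, v = (-2, -10, 0), so v_1 = -2.

-2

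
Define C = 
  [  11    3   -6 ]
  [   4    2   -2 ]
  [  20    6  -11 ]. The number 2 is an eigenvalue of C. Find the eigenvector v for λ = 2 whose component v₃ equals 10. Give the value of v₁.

5

C − 2I = [[9, 3, -6], [4, 0, -2], [20, 6, -13]].
Solving (C − 2I)v = 0 gives the eigenspace spanned by (5, 5, 10).
With v₃ = 10, v = (5, 5, 10), so v₁ = 5.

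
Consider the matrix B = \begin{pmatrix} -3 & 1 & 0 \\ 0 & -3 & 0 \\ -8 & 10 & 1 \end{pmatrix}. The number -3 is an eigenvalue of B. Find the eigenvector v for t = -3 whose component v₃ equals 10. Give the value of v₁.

B + 3I = [[0, 1, 0], [0, 0, 0], [-8, 10, 4]].
Solving (B + 3I)v = 0 gives the eigenspace spanned by (5, 0, 10).
With v₃ = 10, v = (5, 0, 10), so v₁ = 5.

5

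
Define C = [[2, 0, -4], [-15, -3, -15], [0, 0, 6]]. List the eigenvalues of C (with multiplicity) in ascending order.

Characteristic polynomial: p(r) = r^3 - 5r^2 - 12r + 36 = (r - 6)(r - 2)(r + 3).
Roots (with multiplicity): -3, 2, 6.

-3, 2, 6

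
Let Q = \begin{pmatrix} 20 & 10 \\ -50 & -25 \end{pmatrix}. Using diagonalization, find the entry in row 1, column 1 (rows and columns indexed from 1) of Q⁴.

Characteristic polynomial: μ^2 + 5μ = μ(μ + 5), so the eigenvalues are -5, 0.
μ=0: eigenvector (1, -2).
μ=-5: eigenvector (-2, 5).
P = [[1, -2], [-2, 5]], D = diag(0, -5), P⁻¹ = [[5, 2], [2, 1]].
Q⁴ = P·diag(0, 625)·P⁻¹ = [[-2500, -1250], [6250, 3125]].
The requested entry is -2500.

-2500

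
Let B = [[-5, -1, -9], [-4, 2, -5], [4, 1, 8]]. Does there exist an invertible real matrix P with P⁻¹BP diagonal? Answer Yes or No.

No

Characteristic polynomial: p(s) = s^3 - 5s^2 + 3s + 9 = (s - 3)^2(s + 1).
s = 3 has algebraic multiplicity 2; rank(B − 3I) = 2, so geometric multiplicity = 1.
Geometric multiplicity < algebraic multiplicity, so B is not diagonalizable.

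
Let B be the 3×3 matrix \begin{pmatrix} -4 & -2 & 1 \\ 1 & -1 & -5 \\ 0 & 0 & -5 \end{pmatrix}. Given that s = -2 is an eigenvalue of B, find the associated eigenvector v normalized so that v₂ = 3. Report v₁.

-3

B + 2I = [[-2, -2, 1], [1, 1, -5], [0, 0, -3]].
Solving (B + 2I)v = 0 gives the eigenspace spanned by (-3, 3, 0).
With v₂ = 3, v = (-3, 3, 0), so v₁ = -3.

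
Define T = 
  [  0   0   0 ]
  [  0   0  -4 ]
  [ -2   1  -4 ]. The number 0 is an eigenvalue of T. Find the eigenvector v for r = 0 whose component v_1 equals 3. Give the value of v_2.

6

T = [[0, 0, 0], [0, 0, -4], [-2, 1, -4]].
Solving (T)v = 0 gives the eigenspace spanned by (3, 6, 0).
With v_1 = 3, v = (3, 6, 0), so v_2 = 6.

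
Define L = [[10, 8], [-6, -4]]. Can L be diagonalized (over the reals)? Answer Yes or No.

Yes

Characteristic polynomial: p(t) = t^2 - 6t + 8 = (t - 4)(t - 2).
All 2 eigenvalues are distinct, so L is diagonalizable.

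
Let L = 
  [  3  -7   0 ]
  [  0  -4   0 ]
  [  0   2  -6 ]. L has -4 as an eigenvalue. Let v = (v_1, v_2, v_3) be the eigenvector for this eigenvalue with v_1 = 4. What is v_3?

4

L + 4I = [[7, -7, 0], [0, 0, 0], [0, 2, -2]].
Solving (L + 4I)v = 0 gives the eigenspace spanned by (4, 4, 4).
With v_1 = 4, v = (4, 4, 4), so v_3 = 4.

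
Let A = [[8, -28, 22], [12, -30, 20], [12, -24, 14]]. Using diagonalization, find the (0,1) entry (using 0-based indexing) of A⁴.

3040

Characteristic polynomial: t^3 + 8t^2 + 4t - 48 = (t - 2)(t + 4)(t + 6), so the eigenvalues are -6, -4, 2.
t=-4: eigenvector (1, 2, 2).
t=-6: eigenvector (2, 1, 0).
t=2: eigenvector (-1, -1, -1).
P = [[1, 2, -1], [2, 1, -1], [2, 0, -1]], D = diag(-4, -6, 2), P⁻¹ = [[-1, 2, -1], [0, 1, -1], [-2, 4, -3]].
A⁴ = P·diag(256, 1296, 16)·P⁻¹ = [[-224, 3040, -2800], [-480, 2256, -1760], [-480, 960, -464]].
The requested entry is 3040.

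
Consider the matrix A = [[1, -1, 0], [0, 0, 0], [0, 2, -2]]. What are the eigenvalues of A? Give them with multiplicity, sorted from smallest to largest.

-2, 0, 1

Characteristic polynomial: p(s) = s^3 + s^2 - 2s = s(s - 1)(s + 2).
Roots (with multiplicity): -2, 0, 1.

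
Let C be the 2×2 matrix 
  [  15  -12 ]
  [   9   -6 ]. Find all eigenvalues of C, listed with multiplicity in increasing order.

3, 6

Characteristic polynomial: p(λ) = λ^2 - 9λ + 18 = (λ - 6)(λ - 3).
Roots (with multiplicity): 3, 6.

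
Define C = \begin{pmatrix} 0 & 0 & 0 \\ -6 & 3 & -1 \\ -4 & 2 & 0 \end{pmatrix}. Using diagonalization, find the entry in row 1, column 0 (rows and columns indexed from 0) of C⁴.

-62

Characteristic polynomial: t^3 - 3t^2 + 2t = t(t - 2)(t - 1), so the eigenvalues are 0, 1, 2.
t=0: eigenvector (1, 2, 0).
t=1: eigenvector (0, -1, -2).
t=2: eigenvector (0, 1, 1).
P = [[1, 0, 0], [2, -1, 1], [0, -2, 1]], D = diag(0, 1, 2), P⁻¹ = [[1, 0, 0], [-2, 1, -1], [-4, 2, -1]].
C⁴ = P·diag(0, 1, 16)·P⁻¹ = [[0, 0, 0], [-62, 31, -15], [-60, 30, -14]].
The requested entry is -62.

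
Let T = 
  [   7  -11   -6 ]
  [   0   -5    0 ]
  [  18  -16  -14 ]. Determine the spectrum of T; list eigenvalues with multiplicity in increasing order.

Characteristic polynomial: p(λ) = λ^3 + 12λ^2 + 45λ + 50 = (λ + 2)(λ + 5)^2.
Roots (with multiplicity): -5, -5, -2.

-5, -5, -2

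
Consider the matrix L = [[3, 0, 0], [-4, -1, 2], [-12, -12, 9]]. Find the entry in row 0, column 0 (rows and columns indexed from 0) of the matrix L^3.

27

Characteristic polynomial: r^3 - 11r^2 + 39r - 45 = (r - 5)(r - 3)^2, so the eigenvalues are 3, 3, 5.
r=3: eigenvector (1, 2, 6).
r=3: eigenvector (0, 1, 2).
r=5: eigenvector (0, 1, 3).
P = [[1, 0, 0], [2, 1, 1], [6, 2, 3]], D = diag(3, 3, 5), P⁻¹ = [[1, 0, 0], [0, 3, -1], [-2, -2, 1]].
L³ = P·diag(27, 27, 125)·P⁻¹ = [[27, 0, 0], [-196, -169, 98], [-588, -588, 321]].
The requested entry is 27.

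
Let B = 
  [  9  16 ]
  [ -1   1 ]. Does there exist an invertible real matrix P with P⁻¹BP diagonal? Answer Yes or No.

No

Characteristic polynomial: p(r) = r^2 - 10r + 25 = (r - 5)^2.
r = 5 has algebraic multiplicity 2; rank(B − 5I) = 1, so geometric multiplicity = 1.
Geometric multiplicity < algebraic multiplicity, so B is not diagonalizable.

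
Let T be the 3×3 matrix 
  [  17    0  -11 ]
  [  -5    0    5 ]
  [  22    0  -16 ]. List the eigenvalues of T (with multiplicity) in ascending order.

-5, 0, 6

Characteristic polynomial: p(λ) = λ^3 - λ^2 - 30λ = λ(λ - 6)(λ + 5).
Roots (with multiplicity): -5, 0, 6.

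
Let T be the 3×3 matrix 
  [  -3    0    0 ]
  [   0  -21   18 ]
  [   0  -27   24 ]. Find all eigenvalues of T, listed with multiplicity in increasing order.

-3, -3, 6

Characteristic polynomial: p(μ) = μ^3 - 27μ - 54 = (μ - 6)(μ + 3)^2.
Roots (with multiplicity): -3, -3, 6.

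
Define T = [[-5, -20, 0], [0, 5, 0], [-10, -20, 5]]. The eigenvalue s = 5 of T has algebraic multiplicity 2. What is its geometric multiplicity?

2

T − 5I = [[-10, -20, 0], [0, 0, 0], [-10, -20, 0]].
This matrix has rank 1, so its null space has dimension 3 − 1 = 2.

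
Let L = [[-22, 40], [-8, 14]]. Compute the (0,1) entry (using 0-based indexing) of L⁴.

Characteristic polynomial: r^2 + 8r + 12 = (r + 2)(r + 6), so the eigenvalues are -6, -2.
r=-6: eigenvector (-5, -2).
r=-2: eigenvector (2, 1).
P = [[-5, 2], [-2, 1]], D = diag(-6, -2), P⁻¹ = [[-1, 2], [-2, 5]].
L⁴ = P·diag(1296, 16)·P⁻¹ = [[6416, -12800], [2560, -5104]].
The requested entry is -12800.

-12800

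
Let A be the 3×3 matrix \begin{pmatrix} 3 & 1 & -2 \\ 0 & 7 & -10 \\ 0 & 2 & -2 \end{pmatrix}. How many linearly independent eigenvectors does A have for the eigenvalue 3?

A − 3I = [[0, 1, -2], [0, 4, -10], [0, 2, -5]].
This matrix has rank 2, so its null space has dimension 3 − 2 = 1.

1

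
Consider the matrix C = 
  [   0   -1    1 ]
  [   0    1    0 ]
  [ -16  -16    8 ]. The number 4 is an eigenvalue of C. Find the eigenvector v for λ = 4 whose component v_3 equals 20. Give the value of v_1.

C − 4I = [[-4, -1, 1], [0, -3, 0], [-16, -16, 4]].
Solving (C − 4I)v = 0 gives the eigenspace spanned by (5, 0, 20).
With v_3 = 20, v = (5, 0, 20), so v_1 = 5.

5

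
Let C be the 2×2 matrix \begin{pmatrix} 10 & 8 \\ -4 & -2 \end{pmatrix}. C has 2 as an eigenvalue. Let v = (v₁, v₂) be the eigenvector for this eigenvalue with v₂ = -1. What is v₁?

1

C − 2I = [[8, 8], [-4, -4]].
Solving (C − 2I)v = 0 gives the eigenspace spanned by (1, -1).
With v₂ = -1, v = (1, -1), so v₁ = 1.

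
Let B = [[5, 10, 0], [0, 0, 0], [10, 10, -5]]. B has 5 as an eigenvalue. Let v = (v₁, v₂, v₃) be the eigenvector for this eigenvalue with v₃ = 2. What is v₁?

B − 5I = [[0, 10, 0], [0, -5, 0], [10, 10, -10]].
Solving (B − 5I)v = 0 gives the eigenspace spanned by (2, 0, 2).
With v₃ = 2, v = (2, 0, 2), so v₁ = 2.

2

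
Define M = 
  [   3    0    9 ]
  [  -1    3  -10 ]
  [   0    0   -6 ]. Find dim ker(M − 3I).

1

M − 3I = [[0, 0, 9], [-1, 0, -10], [0, 0, -9]].
This matrix has rank 2, so its null space has dimension 3 − 2 = 1.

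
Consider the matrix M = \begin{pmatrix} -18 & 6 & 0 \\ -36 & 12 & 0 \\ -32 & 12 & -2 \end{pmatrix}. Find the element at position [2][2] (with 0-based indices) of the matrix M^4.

Characteristic polynomial: r^3 + 8r^2 + 12r = r(r + 2)(r + 6), so the eigenvalues are -6, -2, 0.
r=-6: eigenvector (1, 2, 2).
r=-2: eigenvector (0, 0, 1).
r=0: eigenvector (1, 3, 2).
P = [[1, 0, 1], [2, 0, 3], [2, 1, 2]], D = diag(-6, -2, 0), P⁻¹ = [[3, -1, 0], [-2, 0, 1], [-2, 1, 0]].
M⁴ = P·diag(1296, 16, 0)·P⁻¹ = [[3888, -1296, 0], [7776, -2592, 0], [7744, -2592, 16]].
The requested entry is 16.

16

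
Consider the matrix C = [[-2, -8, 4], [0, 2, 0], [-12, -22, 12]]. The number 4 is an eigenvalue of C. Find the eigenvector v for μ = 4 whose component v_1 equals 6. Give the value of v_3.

9

C − 4I = [[-6, -8, 4], [0, -2, 0], [-12, -22, 8]].
Solving (C − 4I)v = 0 gives the eigenspace spanned by (6, 0, 9).
With v_1 = 6, v = (6, 0, 9), so v_3 = 9.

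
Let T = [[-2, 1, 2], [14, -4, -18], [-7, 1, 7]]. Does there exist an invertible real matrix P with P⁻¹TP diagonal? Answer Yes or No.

No

Characteristic polynomial: p(s) = s^3 - s^2 - 16s - 20 = (s - 5)(s + 2)^2.
s = -2 has algebraic multiplicity 2; rank(T + 2I) = 2, so geometric multiplicity = 1.
Geometric multiplicity < algebraic multiplicity, so T is not diagonalizable.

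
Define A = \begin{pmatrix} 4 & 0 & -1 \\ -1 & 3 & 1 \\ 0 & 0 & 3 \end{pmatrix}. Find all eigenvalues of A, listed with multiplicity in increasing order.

3, 3, 4

Characteristic polynomial: p(μ) = μ^3 - 10μ^2 + 33μ - 36 = (μ - 4)(μ - 3)^2.
Roots (with multiplicity): 3, 3, 4.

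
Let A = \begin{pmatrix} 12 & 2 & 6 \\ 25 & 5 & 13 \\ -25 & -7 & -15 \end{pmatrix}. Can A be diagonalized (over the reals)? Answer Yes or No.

No

Characteristic polynomial: p(s) = s^3 - 2s^2 - 4s + 8 = (s - 2)^2(s + 2).
s = 2 has algebraic multiplicity 2; rank(A − 2I) = 2, so geometric multiplicity = 1.
Geometric multiplicity < algebraic multiplicity, so A is not diagonalizable.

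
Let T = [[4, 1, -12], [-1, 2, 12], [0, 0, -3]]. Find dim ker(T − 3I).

1

T − 3I = [[1, 1, -12], [-1, -1, 12], [0, 0, -6]].
This matrix has rank 2, so its null space has dimension 3 − 2 = 1.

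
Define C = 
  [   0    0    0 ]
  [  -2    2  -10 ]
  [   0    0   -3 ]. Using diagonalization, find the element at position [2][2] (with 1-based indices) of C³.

8

Characteristic polynomial: r^3 + r^2 - 6r = r(r - 2)(r + 3), so the eigenvalues are -3, 0, 2.
r=2: eigenvector (0, 1, 0).
r=0: eigenvector (1, 1, 0).
r=-3: eigenvector (0, 2, 1).
P = [[0, 1, 0], [1, 1, 2], [0, 0, 1]], D = diag(2, 0, -3), P⁻¹ = [[-1, 1, -2], [1, 0, 0], [0, 0, 1]].
C³ = P·diag(8, 0, -27)·P⁻¹ = [[0, 0, 0], [-8, 8, -70], [0, 0, -27]].
The requested entry is 8.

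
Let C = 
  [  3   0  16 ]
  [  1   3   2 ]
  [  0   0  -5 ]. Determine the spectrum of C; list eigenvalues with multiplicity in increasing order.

Characteristic polynomial: p(λ) = λ^3 - λ^2 - 21λ + 45 = (λ - 3)^2(λ + 5).
Roots (with multiplicity): -5, 3, 3.

-5, 3, 3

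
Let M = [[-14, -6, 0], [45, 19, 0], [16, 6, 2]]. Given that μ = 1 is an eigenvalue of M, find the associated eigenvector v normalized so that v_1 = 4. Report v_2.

-10

M − 1I = [[-15, -6, 0], [45, 18, 0], [16, 6, 1]].
Solving (M − 1I)v = 0 gives the eigenspace spanned by (4, -10, -4).
With v_1 = 4, v = (4, -10, -4), so v_2 = -10.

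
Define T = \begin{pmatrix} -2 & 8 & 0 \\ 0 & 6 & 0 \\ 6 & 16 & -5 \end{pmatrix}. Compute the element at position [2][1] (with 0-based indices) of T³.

Characteristic polynomial: μ^3 + μ^2 - 32μ - 60 = (μ - 6)(μ + 2)(μ + 5), so the eigenvalues are -5, -2, 6.
μ=-2: eigenvector (1, 0, 2).
μ=6: eigenvector (1, 1, 2).
μ=-5: eigenvector (0, 0, 1).
P = [[1, 1, 0], [0, 1, 0], [2, 2, 1]], D = diag(-2, 6, -5), P⁻¹ = [[1, -1, 0], [0, 1, 0], [-2, 0, 1]].
T³ = P·diag(-8, 216, -125)·P⁻¹ = [[-8, 224, 0], [0, 216, 0], [234, 448, -125]].
The requested entry is 448.

448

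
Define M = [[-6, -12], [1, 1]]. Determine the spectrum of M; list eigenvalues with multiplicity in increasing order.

-3, -2

Characteristic polynomial: p(λ) = λ^2 + 5λ + 6 = (λ + 2)(λ + 3).
Roots (with multiplicity): -3, -2.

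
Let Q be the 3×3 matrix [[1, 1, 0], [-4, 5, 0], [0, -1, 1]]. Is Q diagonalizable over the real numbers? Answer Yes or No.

Characteristic polynomial: p(s) = s^3 - 7s^2 + 15s - 9 = (s - 3)^2(s - 1).
s = 3 has algebraic multiplicity 2; rank(Q − 3I) = 2, so geometric multiplicity = 1.
Geometric multiplicity < algebraic multiplicity, so Q is not diagonalizable.

No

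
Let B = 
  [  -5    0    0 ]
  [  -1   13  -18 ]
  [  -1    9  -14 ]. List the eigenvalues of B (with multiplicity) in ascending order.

Characteristic polynomial: p(r) = r^3 + 6r^2 - 15r - 100 = (r - 4)(r + 5)^2.
Roots (with multiplicity): -5, -5, 4.

-5, -5, 4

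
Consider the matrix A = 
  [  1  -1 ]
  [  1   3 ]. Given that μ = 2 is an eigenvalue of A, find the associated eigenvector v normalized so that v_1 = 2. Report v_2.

-2

A − 2I = [[-1, -1], [1, 1]].
Solving (A − 2I)v = 0 gives the eigenspace spanned by (2, -2).
With v_1 = 2, v = (2, -2), so v_2 = -2.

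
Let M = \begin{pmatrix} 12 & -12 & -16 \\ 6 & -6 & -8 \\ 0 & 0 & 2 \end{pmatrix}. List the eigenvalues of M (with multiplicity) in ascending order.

Characteristic polynomial: p(s) = s^3 - 8s^2 + 12s = s(s - 6)(s - 2).
Roots (with multiplicity): 0, 2, 6.

0, 2, 6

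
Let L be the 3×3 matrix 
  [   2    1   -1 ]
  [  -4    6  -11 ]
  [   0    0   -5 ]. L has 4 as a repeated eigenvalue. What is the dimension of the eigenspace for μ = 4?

L − 4I = [[-2, 1, -1], [-4, 2, -11], [0, 0, -9]].
This matrix has rank 2, so its null space has dimension 3 − 2 = 1.

1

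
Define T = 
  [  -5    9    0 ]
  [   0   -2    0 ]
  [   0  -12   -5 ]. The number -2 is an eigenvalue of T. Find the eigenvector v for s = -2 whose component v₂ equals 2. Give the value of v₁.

T + 2I = [[-3, 9, 0], [0, 0, 0], [0, -12, -3]].
Solving (T + 2I)v = 0 gives the eigenspace spanned by (6, 2, -8).
With v₂ = 2, v = (6, 2, -8), so v₁ = 6.

6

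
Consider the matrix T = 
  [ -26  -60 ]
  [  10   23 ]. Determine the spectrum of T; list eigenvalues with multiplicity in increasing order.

Characteristic polynomial: p(s) = s^2 + 3s + 2 = (s + 1)(s + 2).
Roots (with multiplicity): -2, -1.

-2, -1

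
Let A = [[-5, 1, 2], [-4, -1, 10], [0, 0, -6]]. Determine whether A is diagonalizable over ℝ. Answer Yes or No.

Characteristic polynomial: p(λ) = λ^3 + 12λ^2 + 45λ + 54 = (λ + 3)^2(λ + 6).
λ = -3 has algebraic multiplicity 2; rank(A + 3I) = 2, so geometric multiplicity = 1.
Geometric multiplicity < algebraic multiplicity, so A is not diagonalizable.

No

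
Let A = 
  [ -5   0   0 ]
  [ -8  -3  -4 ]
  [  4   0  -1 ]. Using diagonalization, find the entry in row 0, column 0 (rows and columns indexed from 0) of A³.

-125

Characteristic polynomial: s^3 + 9s^2 + 23s + 15 = (s + 1)(s + 3)(s + 5), so the eigenvalues are -5, -3, -1.
s=-5: eigenvector (1, 2, -1).
s=-3: eigenvector (0, 1, 0).
s=-1: eigenvector (0, -2, 1).
P = [[1, 0, 0], [2, 1, -2], [-1, 0, 1]], D = diag(-5, -3, -1), P⁻¹ = [[1, 0, 0], [0, 1, 2], [1, 0, 1]].
A³ = P·diag(-125, -27, -1)·P⁻¹ = [[-125, 0, 0], [-248, -27, -52], [124, 0, -1]].
The requested entry is -125.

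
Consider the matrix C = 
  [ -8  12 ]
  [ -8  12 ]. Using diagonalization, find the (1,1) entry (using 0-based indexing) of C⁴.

Characteristic polynomial: t^2 - 4t = t(t - 4), so the eigenvalues are 0, 4.
t=4: eigenvector (1, 1).
t=0: eigenvector (3, 2).
P = [[1, 3], [1, 2]], D = diag(4, 0), P⁻¹ = [[-2, 3], [1, -1]].
C⁴ = P·diag(256, 0)·P⁻¹ = [[-512, 768], [-512, 768]].
The requested entry is 768.

768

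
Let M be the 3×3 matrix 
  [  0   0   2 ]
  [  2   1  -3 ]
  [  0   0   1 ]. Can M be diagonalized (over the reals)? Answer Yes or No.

No

Characteristic polynomial: p(λ) = λ^3 - 2λ^2 + λ = λ(λ - 1)^2.
λ = 1 has algebraic multiplicity 2; rank(M − 1I) = 2, so geometric multiplicity = 1.
Geometric multiplicity < algebraic multiplicity, so M is not diagonalizable.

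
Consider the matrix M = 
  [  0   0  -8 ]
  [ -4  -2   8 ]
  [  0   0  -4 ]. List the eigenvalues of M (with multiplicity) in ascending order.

-4, -2, 0

Characteristic polynomial: p(t) = t^3 + 6t^2 + 8t = t(t + 2)(t + 4).
Roots (with multiplicity): -4, -2, 0.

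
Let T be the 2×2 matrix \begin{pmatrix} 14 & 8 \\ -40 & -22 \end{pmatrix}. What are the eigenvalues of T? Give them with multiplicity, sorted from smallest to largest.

Characteristic polynomial: p(r) = r^2 + 8r + 12 = (r + 2)(r + 6).
Roots (with multiplicity): -6, -2.

-6, -2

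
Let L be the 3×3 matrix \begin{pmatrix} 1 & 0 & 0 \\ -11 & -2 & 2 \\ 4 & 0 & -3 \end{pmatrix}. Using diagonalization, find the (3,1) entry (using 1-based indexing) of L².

Characteristic polynomial: t^3 + 4t^2 + t - 6 = (t - 1)(t + 2)(t + 3), so the eigenvalues are -3, -2, 1.
t=1: eigenvector (1, -3, 1).
t=-2: eigenvector (0, 1, 0).
t=-3: eigenvector (0, -2, 1).
P = [[1, 0, 0], [-3, 1, -2], [1, 0, 1]], D = diag(1, -2, -3), P⁻¹ = [[1, 0, 0], [1, 1, 2], [-1, 0, 1]].
L² = P·diag(1, 4, 9)·P⁻¹ = [[1, 0, 0], [19, 4, -10], [-8, 0, 9]].
The requested entry is -8.

-8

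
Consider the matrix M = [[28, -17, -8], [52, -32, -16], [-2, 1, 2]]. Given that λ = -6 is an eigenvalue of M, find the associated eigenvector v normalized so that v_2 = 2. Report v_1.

M + 6I = [[34, -17, -8], [52, -26, -16], [-2, 1, 8]].
Solving (M + 6I)v = 0 gives the eigenspace spanned by (1, 2, 0).
With v_2 = 2, v = (1, 2, 0), so v_1 = 1.

1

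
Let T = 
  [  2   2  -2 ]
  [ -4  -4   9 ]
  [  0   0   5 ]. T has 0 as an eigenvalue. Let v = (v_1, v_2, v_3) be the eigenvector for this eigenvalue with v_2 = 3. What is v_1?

T = [[2, 2, -2], [-4, -4, 9], [0, 0, 5]].
Solving (T)v = 0 gives the eigenspace spanned by (-3, 3, 0).
With v_2 = 3, v = (-3, 3, 0), so v_1 = -3.

-3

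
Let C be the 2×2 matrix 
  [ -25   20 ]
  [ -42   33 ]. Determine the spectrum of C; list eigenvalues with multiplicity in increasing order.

3, 5

Characteristic polynomial: p(t) = t^2 - 8t + 15 = (t - 5)(t - 3).
Roots (with multiplicity): 3, 5.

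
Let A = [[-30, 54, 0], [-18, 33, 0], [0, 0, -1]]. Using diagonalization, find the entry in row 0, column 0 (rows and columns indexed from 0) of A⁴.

Characteristic polynomial: t^3 - 2t^2 - 21t - 18 = (t - 6)(t + 1)(t + 3), so the eigenvalues are -3, -1, 6.
t=6: eigenvector (-3, -2, 0).
t=-3: eigenvector (2, 1, 0).
t=-1: eigenvector (0, 0, 1).
P = [[-3, 2, 0], [-2, 1, 0], [0, 0, 1]], D = diag(6, -3, -1), P⁻¹ = [[1, -2, 0], [2, -3, 0], [0, 0, 1]].
A⁴ = P·diag(1296, 81, 1)·P⁻¹ = [[-3564, 7290, 0], [-2430, 4941, 0], [0, 0, 1]].
The requested entry is -3564.

-3564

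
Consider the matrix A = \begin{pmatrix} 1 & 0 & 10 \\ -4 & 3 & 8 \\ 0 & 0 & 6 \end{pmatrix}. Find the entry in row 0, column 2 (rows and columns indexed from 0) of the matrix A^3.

Characteristic polynomial: t^3 - 10t^2 + 27t - 18 = (t - 6)(t - 3)(t - 1), so the eigenvalues are 1, 3, 6.
t=1: eigenvector (1, 2, 0).
t=3: eigenvector (0, 1, 0).
t=6: eigenvector (2, 0, 1).
P = [[1, 0, 2], [2, 1, 0], [0, 0, 1]], D = diag(1, 3, 6), P⁻¹ = [[1, 0, -2], [-2, 1, 4], [0, 0, 1]].
A³ = P·diag(1, 27, 216)·P⁻¹ = [[1, 0, 430], [-52, 27, 104], [0, 0, 216]].
The requested entry is 430.

430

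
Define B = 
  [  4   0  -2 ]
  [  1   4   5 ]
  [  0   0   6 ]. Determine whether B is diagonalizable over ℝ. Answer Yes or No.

No

Characteristic polynomial: p(μ) = μ^3 - 14μ^2 + 64μ - 96 = (μ - 6)(μ - 4)^2.
μ = 4 has algebraic multiplicity 2; rank(B − 4I) = 2, so geometric multiplicity = 1.
Geometric multiplicity < algebraic multiplicity, so B is not diagonalizable.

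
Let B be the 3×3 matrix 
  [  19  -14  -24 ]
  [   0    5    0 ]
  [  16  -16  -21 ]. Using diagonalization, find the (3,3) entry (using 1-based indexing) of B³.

-429

Characteristic polynomial: s^3 - 3s^2 - 25s + 75 = (s - 5)(s - 3)(s + 5), so the eigenvalues are -5, 3, 5.
s=3: eigenvector (3, 0, 2).
s=5: eigenvector (1, 1, 0).
s=-5: eigenvector (1, 0, 1).
P = [[3, 1, 1], [0, 1, 0], [2, 0, 1]], D = diag(3, 5, -5), P⁻¹ = [[1, -1, -1], [0, 1, 0], [-2, 2, 3]].
B³ = P·diag(27, 125, -125)·P⁻¹ = [[331, -206, -456], [0, 125, 0], [304, -304, -429]].
The requested entry is -429.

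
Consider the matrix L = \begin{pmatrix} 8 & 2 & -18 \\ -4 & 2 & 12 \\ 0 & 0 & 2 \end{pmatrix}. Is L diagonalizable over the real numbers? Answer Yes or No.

Yes

Characteristic polynomial: p(r) = r^3 - 12r^2 + 44r - 48 = (r - 6)(r - 4)(r - 2).
All 3 eigenvalues are distinct, so L is diagonalizable.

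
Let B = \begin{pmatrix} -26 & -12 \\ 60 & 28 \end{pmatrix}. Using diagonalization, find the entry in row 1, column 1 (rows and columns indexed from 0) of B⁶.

20224

Characteristic polynomial: λ^2 - 2λ - 8 = (λ - 4)(λ + 2), so the eigenvalues are -2, 4.
λ=-2: eigenvector (1, -2).
λ=4: eigenvector (-2, 5).
P = [[1, -2], [-2, 5]], D = diag(-2, 4), P⁻¹ = [[5, 2], [2, 1]].
B⁶ = P·diag(64, 4096)·P⁻¹ = [[-16064, -8064], [40320, 20224]].
The requested entry is 20224.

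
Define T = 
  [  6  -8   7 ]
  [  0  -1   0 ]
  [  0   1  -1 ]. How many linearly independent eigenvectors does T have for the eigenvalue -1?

1

T + 1I = [[7, -8, 7], [0, 0, 0], [0, 1, 0]].
This matrix has rank 2, so its null space has dimension 3 − 2 = 1.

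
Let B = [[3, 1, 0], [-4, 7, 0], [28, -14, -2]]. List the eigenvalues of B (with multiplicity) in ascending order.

-2, 5, 5

Characteristic polynomial: p(t) = t^3 - 8t^2 + 5t + 50 = (t - 5)^2(t + 2).
Roots (with multiplicity): -2, 5, 5.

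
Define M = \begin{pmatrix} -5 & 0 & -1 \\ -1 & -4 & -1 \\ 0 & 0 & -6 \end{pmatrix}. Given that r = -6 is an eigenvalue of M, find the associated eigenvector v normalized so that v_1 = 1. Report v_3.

1

M + 6I = [[1, 0, -1], [-1, 2, -1], [0, 0, 0]].
Solving (M + 6I)v = 0 gives the eigenspace spanned by (1, 1, 1).
With v_1 = 1, v = (1, 1, 1), so v_3 = 1.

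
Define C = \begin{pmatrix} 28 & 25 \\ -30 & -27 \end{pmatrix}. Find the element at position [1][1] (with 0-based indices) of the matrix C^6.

-3261

Characteristic polynomial: t^2 - t - 6 = (t - 3)(t + 2), so the eigenvalues are -2, 3.
t=-2: eigenvector (-5, 6).
t=3: eigenvector (1, -1).
P = [[-5, 1], [6, -1]], D = diag(-2, 3), P⁻¹ = [[1, 1], [6, 5]].
C⁶ = P·diag(64, 729)·P⁻¹ = [[4054, 3325], [-3990, -3261]].
The requested entry is -3261.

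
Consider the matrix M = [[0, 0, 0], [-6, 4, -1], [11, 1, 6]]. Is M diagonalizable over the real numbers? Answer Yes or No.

No

Characteristic polynomial: p(μ) = μ^3 - 10μ^2 + 25μ = μ(μ - 5)^2.
μ = 5 has algebraic multiplicity 2; rank(M − 5I) = 2, so geometric multiplicity = 1.
Geometric multiplicity < algebraic multiplicity, so M is not diagonalizable.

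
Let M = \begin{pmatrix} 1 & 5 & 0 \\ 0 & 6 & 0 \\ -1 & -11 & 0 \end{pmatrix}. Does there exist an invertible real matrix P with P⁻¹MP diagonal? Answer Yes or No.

Yes

Characteristic polynomial: p(t) = t^3 - 7t^2 + 6t = t(t - 6)(t - 1).
All 3 eigenvalues are distinct, so M is diagonalizable.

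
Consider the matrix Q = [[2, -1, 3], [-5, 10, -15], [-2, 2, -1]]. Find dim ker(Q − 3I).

1

Q − 3I = [[-1, -1, 3], [-5, 7, -15], [-2, 2, -4]].
This matrix has rank 2, so its null space has dimension 3 − 2 = 1.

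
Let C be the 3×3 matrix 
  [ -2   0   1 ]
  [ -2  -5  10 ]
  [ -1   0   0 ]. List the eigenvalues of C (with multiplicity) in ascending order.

-5, -1, -1

Characteristic polynomial: p(λ) = λ^3 + 7λ^2 + 11λ + 5 = (λ + 1)^2(λ + 5).
Roots (with multiplicity): -5, -1, -1.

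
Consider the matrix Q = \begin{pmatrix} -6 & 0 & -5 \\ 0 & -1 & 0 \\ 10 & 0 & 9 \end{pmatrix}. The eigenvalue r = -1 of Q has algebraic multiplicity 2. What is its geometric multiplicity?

Q + 1I = [[-5, 0, -5], [0, 0, 0], [10, 0, 10]].
This matrix has rank 1, so its null space has dimension 3 − 1 = 2.

2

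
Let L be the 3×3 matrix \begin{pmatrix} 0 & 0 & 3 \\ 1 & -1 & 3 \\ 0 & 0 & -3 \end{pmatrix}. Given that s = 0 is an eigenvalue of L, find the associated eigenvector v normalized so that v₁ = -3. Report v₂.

L = [[0, 0, 3], [1, -1, 3], [0, 0, -3]].
Solving (L)v = 0 gives the eigenspace spanned by (-3, -3, 0).
With v₁ = -3, v = (-3, -3, 0), so v₂ = -3.

-3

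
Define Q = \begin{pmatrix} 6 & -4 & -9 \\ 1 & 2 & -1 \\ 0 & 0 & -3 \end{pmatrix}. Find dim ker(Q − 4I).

Q − 4I = [[2, -4, -9], [1, -2, -1], [0, 0, -7]].
This matrix has rank 2, so its null space has dimension 3 − 2 = 1.

1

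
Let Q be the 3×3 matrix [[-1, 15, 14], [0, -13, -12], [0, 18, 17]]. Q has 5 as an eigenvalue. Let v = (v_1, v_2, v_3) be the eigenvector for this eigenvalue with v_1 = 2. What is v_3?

Q − 5I = [[-6, 15, 14], [0, -18, -12], [0, 18, 12]].
Solving (Q − 5I)v = 0 gives the eigenspace spanned by (2, -2, 3).
With v_1 = 2, v = (2, -2, 3), so v_3 = 3.

3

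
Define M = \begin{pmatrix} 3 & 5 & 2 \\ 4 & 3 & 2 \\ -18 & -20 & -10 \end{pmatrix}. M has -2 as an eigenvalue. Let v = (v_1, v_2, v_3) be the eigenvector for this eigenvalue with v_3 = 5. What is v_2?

-2

M + 2I = [[5, 5, 2], [4, 5, 2], [-18, -20, -8]].
Solving (M + 2I)v = 0 gives the eigenspace spanned by (0, -2, 5).
With v_3 = 5, v = (0, -2, 5), so v_2 = -2.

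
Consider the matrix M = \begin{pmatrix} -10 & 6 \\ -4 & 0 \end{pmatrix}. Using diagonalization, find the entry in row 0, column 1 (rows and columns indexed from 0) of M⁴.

Characteristic polynomial: t^2 + 10t + 24 = (t + 4)(t + 6), so the eigenvalues are -6, -4.
t=-4: eigenvector (1, 1).
t=-6: eigenvector (3, 2).
P = [[1, 3], [1, 2]], D = diag(-4, -6), P⁻¹ = [[-2, 3], [1, -1]].
M⁴ = P·diag(256, 1296)·P⁻¹ = [[3376, -3120], [2080, -1824]].
The requested entry is -3120.

-3120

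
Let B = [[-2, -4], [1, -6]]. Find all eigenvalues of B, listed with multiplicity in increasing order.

Characteristic polynomial: p(μ) = μ^2 + 8μ + 16 = (μ + 4)^2.
Roots (with multiplicity): -4, -4.

-4, -4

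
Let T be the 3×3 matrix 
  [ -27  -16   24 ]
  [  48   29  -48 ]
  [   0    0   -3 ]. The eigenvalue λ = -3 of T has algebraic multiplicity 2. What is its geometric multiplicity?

T + 3I = [[-24, -16, 24], [48, 32, -48], [0, 0, 0]].
This matrix has rank 1, so its null space has dimension 3 − 1 = 2.

2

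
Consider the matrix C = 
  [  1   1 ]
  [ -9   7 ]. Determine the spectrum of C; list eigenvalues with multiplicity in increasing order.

Characteristic polynomial: p(s) = s^2 - 8s + 16 = (s - 4)^2.
Roots (with multiplicity): 4, 4.

4, 4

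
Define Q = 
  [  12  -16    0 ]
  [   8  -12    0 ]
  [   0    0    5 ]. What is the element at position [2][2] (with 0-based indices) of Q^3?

125

Characteristic polynomial: s^3 - 5s^2 - 16s + 80 = (s - 5)(s - 4)(s + 4), so the eigenvalues are -4, 4, 5.
s=-4: eigenvector (1, 1, 0).
s=4: eigenvector (-2, -1, 0).
s=5: eigenvector (0, 0, 1).
P = [[1, -2, 0], [1, -1, 0], [0, 0, 1]], D = diag(-4, 4, 5), P⁻¹ = [[-1, 2, 0], [-1, 1, 0], [0, 0, 1]].
Q³ = P·diag(-64, 64, 125)·P⁻¹ = [[192, -256, 0], [128, -192, 0], [0, 0, 125]].
The requested entry is 125.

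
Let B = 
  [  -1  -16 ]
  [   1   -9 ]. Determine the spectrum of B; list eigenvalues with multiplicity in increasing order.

-5, -5

Characteristic polynomial: p(s) = s^2 + 10s + 25 = (s + 5)^2.
Roots (with multiplicity): -5, -5.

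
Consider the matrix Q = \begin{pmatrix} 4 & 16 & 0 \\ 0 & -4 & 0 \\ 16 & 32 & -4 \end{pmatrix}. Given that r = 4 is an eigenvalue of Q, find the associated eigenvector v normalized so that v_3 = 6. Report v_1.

Q − 4I = [[0, 16, 0], [0, -8, 0], [16, 32, -8]].
Solving (Q − 4I)v = 0 gives the eigenspace spanned by (3, 0, 6).
With v_3 = 6, v = (3, 0, 6), so v_1 = 3.

3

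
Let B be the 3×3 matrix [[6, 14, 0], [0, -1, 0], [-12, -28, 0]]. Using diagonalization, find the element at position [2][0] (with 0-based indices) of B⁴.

Characteristic polynomial: s^3 - 5s^2 - 6s = s(s - 6)(s + 1), so the eigenvalues are -1, 0, 6.
s=6: eigenvector (1, 0, -2).
s=-1: eigenvector (-2, 1, 4).
s=0: eigenvector (0, 0, 1).
P = [[1, -2, 0], [0, 1, 0], [-2, 4, 1]], D = diag(6, -1, 0), P⁻¹ = [[1, 2, 0], [0, 1, 0], [2, 0, 1]].
B⁴ = P·diag(1296, 1, 0)·P⁻¹ = [[1296, 2590, 0], [0, 1, 0], [-2592, -5180, 0]].
The requested entry is -2592.

-2592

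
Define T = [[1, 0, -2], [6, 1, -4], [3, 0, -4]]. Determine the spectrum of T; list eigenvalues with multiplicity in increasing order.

-2, -1, 1

Characteristic polynomial: p(λ) = λ^3 + 2λ^2 - λ - 2 = (λ - 1)(λ + 1)(λ + 2).
Roots (with multiplicity): -2, -1, 1.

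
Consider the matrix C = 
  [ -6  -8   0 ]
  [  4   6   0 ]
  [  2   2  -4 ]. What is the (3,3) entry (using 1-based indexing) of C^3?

Characteristic polynomial: t^3 + 4t^2 - 4t - 16 = (t - 2)(t + 2)(t + 4), so the eigenvalues are -4, -2, 2.
t=2: eigenvector (-1, 1, 0).
t=-2: eigenvector (-2, 1, -1).
t=-4: eigenvector (0, 0, 1).
P = [[-1, -2, 0], [1, 1, 0], [0, -1, 1]], D = diag(2, -2, -4), P⁻¹ = [[1, 2, 0], [-1, -1, 0], [-1, -1, 1]].
C³ = P·diag(8, -8, -64)·P⁻¹ = [[-24, -32, 0], [16, 24, 0], [56, 56, -64]].
The requested entry is -64.

-64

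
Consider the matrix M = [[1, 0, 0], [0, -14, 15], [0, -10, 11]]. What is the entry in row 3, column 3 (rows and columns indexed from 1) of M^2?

-29

Characteristic polynomial: μ^3 + 2μ^2 - 7μ + 4 = (μ - 1)^2(μ + 4), so the eigenvalues are -4, 1, 1.
μ=1: eigenvector (1, 0, 0).
μ=1: eigenvector (0, 1, 1).
μ=-4: eigenvector (0, -3, -2).
P = [[1, 0, 0], [0, 1, -3], [0, 1, -2]], D = diag(1, 1, -4), P⁻¹ = [[1, 0, 0], [0, -2, 3], [0, -1, 1]].
M² = P·diag(1, 1, 16)·P⁻¹ = [[1, 0, 0], [0, 46, -45], [0, 30, -29]].
The requested entry is -29.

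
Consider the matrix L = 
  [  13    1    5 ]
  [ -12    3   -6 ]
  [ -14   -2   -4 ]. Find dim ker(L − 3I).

L − 3I = [[10, 1, 5], [-12, 0, -6], [-14, -2, -7]].
This matrix has rank 2, so its null space has dimension 3 − 2 = 1.

1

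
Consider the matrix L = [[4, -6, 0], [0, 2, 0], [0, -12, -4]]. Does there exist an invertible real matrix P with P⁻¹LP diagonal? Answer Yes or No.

Characteristic polynomial: p(r) = r^3 - 2r^2 - 16r + 32 = (r - 4)(r - 2)(r + 4).
All 3 eigenvalues are distinct, so L is diagonalizable.

Yes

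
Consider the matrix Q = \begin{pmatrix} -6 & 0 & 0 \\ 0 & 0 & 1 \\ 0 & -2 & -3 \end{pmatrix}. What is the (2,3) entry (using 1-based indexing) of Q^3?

Characteristic polynomial: s^3 + 9s^2 + 20s + 12 = (s + 1)(s + 2)(s + 6), so the eigenvalues are -6, -2, -1.
s=-6: eigenvector (1, 0, 0).
s=-2: eigenvector (0, 1, -2).
s=-1: eigenvector (0, 1, -1).
P = [[1, 0, 0], [0, 1, 1], [0, -2, -1]], D = diag(-6, -2, -1), P⁻¹ = [[1, 0, 0], [0, -1, -1], [0, 2, 1]].
Q³ = P·diag(-216, -8, -1)·P⁻¹ = [[-216, 0, 0], [0, 6, 7], [0, -14, -15]].
The requested entry is 7.

7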